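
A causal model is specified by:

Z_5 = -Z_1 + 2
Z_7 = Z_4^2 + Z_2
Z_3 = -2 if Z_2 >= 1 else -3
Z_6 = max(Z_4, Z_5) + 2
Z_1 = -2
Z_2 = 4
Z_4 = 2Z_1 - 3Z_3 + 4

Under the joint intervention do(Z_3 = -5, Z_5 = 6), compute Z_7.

229

Under do(Z_3 = -5, Z_5 = 6), each intervened variable's structural equation is replaced by its fixed value.
Z_4 = 2Z_1 - 3Z_3 + 4  [with Z_1=-2, Z_3=-5]  = 15
Z_7 = Z_4^2 + Z_2  [with Z_4=15, Z_2=4]  = 229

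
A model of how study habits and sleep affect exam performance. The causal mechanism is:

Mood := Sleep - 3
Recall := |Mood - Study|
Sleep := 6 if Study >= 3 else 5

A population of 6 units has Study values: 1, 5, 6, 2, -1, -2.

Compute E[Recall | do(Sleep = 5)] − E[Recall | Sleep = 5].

The intervention sets Sleep=5 in all 6 units regardless of Study. Recomputing Recall per unit gives 1, 3, 4, 0, 3, 4; average 2.5.
Conditioning on Sleep=5 selects the 4 unit(s) with Study ∈ {1, 2, -1, -2}. Their Recall values: 1, 0, 3, 4. Mean = 2.
Difference = 2.5 − 2 = 0.5.

0.5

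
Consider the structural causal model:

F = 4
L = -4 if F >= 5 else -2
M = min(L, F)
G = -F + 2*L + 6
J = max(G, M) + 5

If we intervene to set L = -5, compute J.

0

do(L=-5) replaces the equation L = -4 if F >= 5 else -2 with the constant L = -5.
M = min(L, F)  [with L=-5, F=4]  = -5
G = -F + 2*L + 6  [with F=4, L=-5]  = -8
J = max(G, M) + 5  [with G=-8, M=-5]  = 0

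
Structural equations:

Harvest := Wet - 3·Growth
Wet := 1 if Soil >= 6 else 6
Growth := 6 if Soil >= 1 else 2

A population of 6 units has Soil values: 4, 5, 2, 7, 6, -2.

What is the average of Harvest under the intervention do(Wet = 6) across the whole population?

-10

do(Wet=6) breaks Wet's dependence on Soil. With Wet=6 fixed, Harvest across the units is -12, -12, -12, -12, -12, 0, mean -10.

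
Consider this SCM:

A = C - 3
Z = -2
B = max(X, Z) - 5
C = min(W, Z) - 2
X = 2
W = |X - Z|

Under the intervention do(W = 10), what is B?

-3

The intervention breaks the incoming arrows to W: W = |X - Z| no longer applies, and W = 10.
B is not downstream of the intervention, so its value is determined by the original equations.
B = max(X, Z) - 5  [with X=2, Z=-2]  = -3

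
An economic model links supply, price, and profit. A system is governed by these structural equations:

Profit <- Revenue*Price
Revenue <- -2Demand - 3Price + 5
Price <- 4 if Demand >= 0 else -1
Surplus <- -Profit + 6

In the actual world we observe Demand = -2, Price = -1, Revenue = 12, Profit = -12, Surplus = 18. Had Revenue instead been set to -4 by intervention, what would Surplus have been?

do(Revenue=-4) replaces the equation Revenue <- -2Demand - 3Price + 5 with the constant Revenue = -4.
Price = 4 if Demand >= 0 else -1  [with Demand=-2]  = -1
Profit = Revenue*Price  [with Revenue=-4, Price=-1]  = 4
Surplus = -Profit + 6  [with Profit=4]  = 2

2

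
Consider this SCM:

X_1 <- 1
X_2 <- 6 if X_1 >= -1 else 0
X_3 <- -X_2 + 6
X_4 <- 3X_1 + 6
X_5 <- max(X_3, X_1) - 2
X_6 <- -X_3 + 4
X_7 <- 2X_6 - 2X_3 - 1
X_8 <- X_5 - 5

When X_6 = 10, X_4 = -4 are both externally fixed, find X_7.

19

Under do(X_6 = 10, X_4 = -4), each intervened variable's structural equation is replaced by its fixed value.
X_2 = 6 if X_1 >= -1 else 0  [with X_1=1]  = 6
X_3 = -X_2 + 6  [with X_2=6]  = 0
X_7 = 2X_6 - 2X_3 - 1  [with X_6=10, X_3=0]  = 19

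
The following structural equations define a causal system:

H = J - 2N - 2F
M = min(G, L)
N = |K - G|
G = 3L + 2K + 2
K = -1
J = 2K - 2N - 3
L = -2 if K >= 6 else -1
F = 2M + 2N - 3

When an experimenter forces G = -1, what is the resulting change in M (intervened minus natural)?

do(G=-1) replaces the equation G = 3L + 2K + 2 with the constant G = -1.
L = -2 if K >= 6 else -1  [with K=-1]  = -1
M = min(G, L)  [with G=-1, L=-1]  = -1
Without intervention: L = -2 if K >= 6 else -1  [with K=-1]  = -1; G = 3L + 2K + 2  [with L=-1, K=-1]  = -3; M = min(G, L)  [with G=-3, L=-1]  = -3.
Change = -1 − (-3) = 2.

2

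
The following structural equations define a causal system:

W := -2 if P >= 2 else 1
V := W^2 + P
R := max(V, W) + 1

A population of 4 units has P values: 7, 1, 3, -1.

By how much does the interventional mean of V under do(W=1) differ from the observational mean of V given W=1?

2.5

Under do(W=1), W's equation is replaced by W=1 for every unit. Per-unit V: 8, 2, 4, 0. Mean = 3.5.
Conditioning on W=1 selects the 2 unit(s) with P ∈ {1, -1}. Their V values: 2, 0. Mean = 1.
Difference = 3.5 − 1 = 2.5.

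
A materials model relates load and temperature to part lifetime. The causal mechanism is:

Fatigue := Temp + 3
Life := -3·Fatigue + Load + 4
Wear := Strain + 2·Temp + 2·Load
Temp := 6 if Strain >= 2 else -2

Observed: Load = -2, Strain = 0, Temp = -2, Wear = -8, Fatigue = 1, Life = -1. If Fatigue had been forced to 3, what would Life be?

-7

The intervention breaks the incoming arrows to Fatigue: Fatigue := Temp + 3 no longer applies, and Fatigue = 3.
Life = -3·Fatigue + Load + 4  [with Fatigue=3, Load=-2]  = -7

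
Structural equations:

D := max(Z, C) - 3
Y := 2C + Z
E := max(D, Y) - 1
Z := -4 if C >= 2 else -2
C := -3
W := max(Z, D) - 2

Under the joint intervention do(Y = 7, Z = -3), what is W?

-5

The joint intervention fixes Y = 7, Z = -3, removing each variable's own equation.
D = max(Z, C) - 3  [with Z=-3, C=-3]  = -6
W = max(Z, D) - 2  [with Z=-3, D=-6]  = -5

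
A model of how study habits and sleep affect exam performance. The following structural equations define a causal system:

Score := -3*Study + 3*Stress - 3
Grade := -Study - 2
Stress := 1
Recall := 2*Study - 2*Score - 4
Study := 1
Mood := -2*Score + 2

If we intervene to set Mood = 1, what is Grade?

-3

Under do(Mood=1), the mechanism Mood := -2*Score + 2 is discarded; Mood is fixed at 1.
Since Grade is not a descendant of the intervened variable, it is unaffected.
Grade = -Study - 2  [with Study=1]  = -3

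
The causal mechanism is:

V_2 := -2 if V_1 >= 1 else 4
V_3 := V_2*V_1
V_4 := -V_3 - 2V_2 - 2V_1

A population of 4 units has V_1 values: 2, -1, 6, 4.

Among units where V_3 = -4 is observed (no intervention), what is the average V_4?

1

E[V_4|V_3=-4] averages over only the 2 units with V_3=-4 (V_1 = 2, -1): V_4 = 4, -2, mean 1.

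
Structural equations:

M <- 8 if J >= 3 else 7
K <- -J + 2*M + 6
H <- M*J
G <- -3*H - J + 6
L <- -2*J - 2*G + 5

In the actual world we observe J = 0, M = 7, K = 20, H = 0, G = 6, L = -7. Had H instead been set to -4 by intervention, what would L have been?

-31

Under do(H=-4), the mechanism H <- M*J is discarded; H is fixed at -4.
G = -3*H - J + 6  [with H=-4, J=0]  = 18
L = -2*J - 2*G + 5  [with J=0, G=18]  = -31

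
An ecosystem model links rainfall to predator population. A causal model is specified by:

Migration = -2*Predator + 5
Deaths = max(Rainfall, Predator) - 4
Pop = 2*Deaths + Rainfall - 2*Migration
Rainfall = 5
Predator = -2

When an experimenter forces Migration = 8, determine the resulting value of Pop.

-9

Intervening sets Migration = 8 and removes its equation (Migration = -2*Predator + 5).
Deaths = max(Rainfall, Predator) - 4  [with Rainfall=5, Predator=-2]  = 1
Pop = 2*Deaths + Rainfall - 2*Migration  [with Deaths=1, Rainfall=5, Migration=8]  = -9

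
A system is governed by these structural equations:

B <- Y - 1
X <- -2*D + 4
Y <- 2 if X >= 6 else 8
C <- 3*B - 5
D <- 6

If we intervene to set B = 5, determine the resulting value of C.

Intervening sets B = 5 and removes its equation (B <- Y - 1).
C = 3*B - 5  [with B=5]  = 10

10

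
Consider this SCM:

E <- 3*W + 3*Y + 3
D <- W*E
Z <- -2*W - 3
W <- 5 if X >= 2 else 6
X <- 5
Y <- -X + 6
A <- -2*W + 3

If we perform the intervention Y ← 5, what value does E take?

Intervening sets Y = 5 and removes its equation (Y <- -X + 6).
W = 5 if X >= 2 else 6  [with X=5]  = 5
E = 3*W + 3*Y + 3  [with W=5, Y=5]  = 33

33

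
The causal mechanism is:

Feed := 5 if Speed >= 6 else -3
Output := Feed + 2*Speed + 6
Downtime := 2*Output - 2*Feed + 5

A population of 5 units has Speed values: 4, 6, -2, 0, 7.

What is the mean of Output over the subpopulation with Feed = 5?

24

Observing Feed=5 restricts to units where Feed's equation naturally yields 5: Speed ∈ {6, 7}. In that subpopulation Output = 23, 25, mean 24.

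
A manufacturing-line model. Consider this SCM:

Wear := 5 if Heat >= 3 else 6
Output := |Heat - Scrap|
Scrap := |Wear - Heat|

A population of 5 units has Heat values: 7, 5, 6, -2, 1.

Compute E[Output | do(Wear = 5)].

5.4

Every unit gets Wear=5 under the intervention. Output values become 5, 5, 5, 9, 3; E[Output|do(Wear=5)] = 5.4.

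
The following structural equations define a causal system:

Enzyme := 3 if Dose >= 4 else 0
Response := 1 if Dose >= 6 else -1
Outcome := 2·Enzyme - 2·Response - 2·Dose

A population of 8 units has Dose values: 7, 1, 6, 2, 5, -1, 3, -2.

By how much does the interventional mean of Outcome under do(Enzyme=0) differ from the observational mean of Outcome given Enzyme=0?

-5.05

do(Enzyme=0) breaks Enzyme's dependence on Dose. With Enzyme=0 fixed, Outcome across the units is -16, 0, -14, -2, -8, 4, -4, 6, mean -4.25.
Conditioning on Enzyme=0 selects the 5 unit(s) with Dose ∈ {1, 2, -1, 3, -2}. Their Outcome values: 0, -2, 4, -4, 6. Mean = 0.8.
Difference = -4.25 − 0.8 = -5.05.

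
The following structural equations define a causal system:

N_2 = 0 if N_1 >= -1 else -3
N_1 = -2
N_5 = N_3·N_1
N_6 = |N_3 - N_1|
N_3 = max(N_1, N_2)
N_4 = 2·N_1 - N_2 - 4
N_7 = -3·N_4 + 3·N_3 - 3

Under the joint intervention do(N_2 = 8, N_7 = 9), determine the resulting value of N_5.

Setting N_2 = 8, N_7 = 9 by intervention discards those variables' equations.
N_3 = max(N_1, N_2)  [with N_1=-2, N_2=8]  = 8
N_5 = N_3·N_1  [with N_3=8, N_1=-2]  = -16

-16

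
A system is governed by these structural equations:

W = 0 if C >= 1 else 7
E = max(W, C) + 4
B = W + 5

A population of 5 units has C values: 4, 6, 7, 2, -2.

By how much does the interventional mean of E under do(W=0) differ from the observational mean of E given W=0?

do(W=0) breaks W's dependence on C. With W=0 fixed, E across the units is 8, 10, 11, 6, 4, mean 7.8.
Conditioning on W=0 selects the 4 unit(s) with C ∈ {4, 6, 7, 2}. Their E values: 8, 10, 11, 6. Mean = 8.75.
Difference = 7.8 − 8.75 = -0.95.

-0.95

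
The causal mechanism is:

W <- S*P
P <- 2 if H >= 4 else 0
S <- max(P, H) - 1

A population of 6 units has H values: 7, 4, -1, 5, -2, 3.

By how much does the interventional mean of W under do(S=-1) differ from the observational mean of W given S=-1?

do(S=-1) breaks S's dependence on H. With S=-1 fixed, W across the units is -2, -2, 0, -2, 0, 0, mean -1.
Conditioning on S=-1 selects the 2 unit(s) with H ∈ {-1, -2}. Their W values: 0, 0. Mean = 0.
Difference = -1 − 0 = -1.

-1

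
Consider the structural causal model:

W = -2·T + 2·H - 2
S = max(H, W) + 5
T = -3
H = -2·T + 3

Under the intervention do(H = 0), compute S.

Under do(H=0), the mechanism H = -2·T + 3 is discarded; H is fixed at 0.
W = -2·T + 2·H - 2  [with T=-3, H=0]  = 4
S = max(H, W) + 5  [with H=0, W=4]  = 9

9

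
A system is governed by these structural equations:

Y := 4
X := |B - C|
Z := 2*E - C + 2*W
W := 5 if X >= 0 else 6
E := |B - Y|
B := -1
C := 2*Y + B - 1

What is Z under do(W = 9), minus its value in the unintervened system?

8

Under do(W=9), the mechanism W := 5 if X >= 0 else 6 is discarded; W is fixed at 9.
C = 2*Y + B - 1  [with Y=4, B=-1]  = 6
E = |B - Y|  [with B=-1, Y=4]  = 5
Z = 2*E - C + 2*W  [with E=5, C=6, W=9]  = 22
Without intervention: C = 2*Y + B - 1  [with Y=4, B=-1]  = 6; X = |B - C|  [with B=-1, C=6]  = 7; W = 5 if X >= 0 else 6  [with X=7]  = 5; E = |B - Y|  [with B=-1, Y=4]  = 5; Z = 2*E - C + 2*W  [with E=5, C=6, W=5]  = 14.
Change = 22 − 14 = 8.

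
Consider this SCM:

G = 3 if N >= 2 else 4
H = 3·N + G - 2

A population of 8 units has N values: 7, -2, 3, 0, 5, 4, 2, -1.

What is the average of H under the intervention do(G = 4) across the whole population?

The intervention sets G=4 in all 8 units regardless of N. Recomputing H per unit gives 23, -4, 11, 2, 17, 14, 8, -1; average 8.75.

8.75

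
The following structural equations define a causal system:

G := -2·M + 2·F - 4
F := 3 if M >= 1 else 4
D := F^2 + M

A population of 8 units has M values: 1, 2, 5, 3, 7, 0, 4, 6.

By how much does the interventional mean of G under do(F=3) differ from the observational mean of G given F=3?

1

The intervention sets F=3 in all 8 units regardless of M. Recomputing G per unit gives 0, -2, -8, -4, -12, 2, -6, -10; average -5.
Conditioning on F=3 selects the 7 unit(s) with M ∈ {1, 2, 5, 3, 7, 4, 6}. Their G values: 0, -2, -8, -4, -12, -6, -10. Mean = -6.
Difference = -5 − (-6) = 1.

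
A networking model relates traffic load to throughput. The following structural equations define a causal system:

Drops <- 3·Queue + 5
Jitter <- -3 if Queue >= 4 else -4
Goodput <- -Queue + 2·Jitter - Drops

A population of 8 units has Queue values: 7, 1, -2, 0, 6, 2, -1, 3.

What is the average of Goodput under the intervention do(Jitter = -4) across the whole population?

-21

Every unit gets Jitter=-4 under the intervention. Goodput values become -41, -17, -5, -13, -37, -21, -9, -25; E[Goodput|do(Jitter=-4)] = -21.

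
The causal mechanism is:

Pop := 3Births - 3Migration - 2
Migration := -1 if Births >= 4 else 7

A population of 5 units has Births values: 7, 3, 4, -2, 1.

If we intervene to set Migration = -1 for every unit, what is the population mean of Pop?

8.8

do(Migration=-1) breaks Migration's dependence on Births. With Migration=-1 fixed, Pop across the units is 22, 10, 13, -5, 4, mean 8.8.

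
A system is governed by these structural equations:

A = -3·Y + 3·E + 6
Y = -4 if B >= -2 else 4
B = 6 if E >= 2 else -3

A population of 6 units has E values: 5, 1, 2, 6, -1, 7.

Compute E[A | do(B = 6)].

28

Every unit gets B=6 under the intervention. A values become 33, 21, 24, 36, 15, 39; E[A|do(B=6)] = 28.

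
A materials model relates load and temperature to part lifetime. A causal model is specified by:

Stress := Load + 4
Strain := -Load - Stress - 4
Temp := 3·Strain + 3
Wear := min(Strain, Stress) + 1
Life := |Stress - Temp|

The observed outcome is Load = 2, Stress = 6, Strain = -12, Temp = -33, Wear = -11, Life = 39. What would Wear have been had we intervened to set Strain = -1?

do(Strain=-1) replaces the equation Strain := -Load - Stress - 4 with the constant Strain = -1.
Stress = Load + 4  [with Load=2]  = 6
Wear = min(Strain, Stress) + 1  [with Strain=-1, Stress=6]  = 0

0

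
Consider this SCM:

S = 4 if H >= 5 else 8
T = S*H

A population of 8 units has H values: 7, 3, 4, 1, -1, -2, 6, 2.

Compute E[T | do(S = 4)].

do(S=4) breaks S's dependence on H. With S=4 fixed, T across the units is 28, 12, 16, 4, -4, -8, 24, 8, mean 10.

10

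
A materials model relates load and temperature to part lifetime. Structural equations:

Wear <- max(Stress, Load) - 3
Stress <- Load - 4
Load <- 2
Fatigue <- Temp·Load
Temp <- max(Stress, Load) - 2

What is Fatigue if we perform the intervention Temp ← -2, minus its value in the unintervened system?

-4

do(Temp=-2) replaces the equation Temp <- max(Stress, Load) - 2 with the constant Temp = -2.
Fatigue = Temp·Load  [with Temp=-2, Load=2]  = -4
Without intervention: Stress = Load - 4  [with Load=2]  = -2; Temp = max(Stress, Load) - 2  [with Stress=-2, Load=2]  = 0; Fatigue = Temp·Load  [with Temp=0, Load=2]  = 0.
Change = -4 − 0 = -4.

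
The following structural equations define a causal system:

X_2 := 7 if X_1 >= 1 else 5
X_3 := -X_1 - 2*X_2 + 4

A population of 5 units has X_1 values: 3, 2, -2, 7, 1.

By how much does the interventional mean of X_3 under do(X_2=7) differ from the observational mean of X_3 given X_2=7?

Every unit gets X_2=7 under the intervention. X_3 values become -13, -12, -8, -17, -11; E[X_3|do(X_2=7)] = -12.2.
E[X_3|X_2=7] averages over only the 4 units with X_2=7 (X_1 = 3, 2, 7, 1): X_3 = -13, -12, -17, -11, mean -13.25.
Difference = -12.2 − (-13.25) = 1.05.

1.05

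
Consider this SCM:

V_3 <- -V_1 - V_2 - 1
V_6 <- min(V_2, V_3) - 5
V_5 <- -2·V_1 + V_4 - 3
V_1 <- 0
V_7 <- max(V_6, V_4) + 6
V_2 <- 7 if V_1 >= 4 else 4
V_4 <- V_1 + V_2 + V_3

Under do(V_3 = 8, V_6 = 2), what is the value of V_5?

9

The joint intervention fixes V_3 = 8, V_6 = 2, removing each variable's own equation.
V_2 = 7 if V_1 >= 4 else 4  [with V_1=0]  = 4
V_4 = V_1 + V_2 + V_3  [with V_1=0, V_2=4, V_3=8]  = 12
V_5 = -2·V_1 + V_4 - 3  [with V_1=0, V_4=12]  = 9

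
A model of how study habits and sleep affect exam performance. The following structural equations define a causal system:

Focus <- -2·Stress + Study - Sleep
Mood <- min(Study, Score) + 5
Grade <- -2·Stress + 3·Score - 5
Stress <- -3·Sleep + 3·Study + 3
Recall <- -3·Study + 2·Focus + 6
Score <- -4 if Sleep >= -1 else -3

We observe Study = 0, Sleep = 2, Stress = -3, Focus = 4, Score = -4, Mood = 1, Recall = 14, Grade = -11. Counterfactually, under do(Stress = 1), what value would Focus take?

-4

The intervention breaks the incoming arrows to Stress: Stress <- -3·Sleep + 3·Study + 3 no longer applies, and Stress = 1.
Focus = -2·Stress + Study - Sleep  [with Stress=1, Study=0, Sleep=2]  = -4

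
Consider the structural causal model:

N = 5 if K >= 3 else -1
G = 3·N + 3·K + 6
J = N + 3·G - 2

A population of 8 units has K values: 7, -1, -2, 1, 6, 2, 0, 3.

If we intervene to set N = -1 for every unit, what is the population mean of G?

9

Every unit gets N=-1 under the intervention. G values become 24, 0, -3, 6, 21, 9, 3, 12; E[G|do(N=-1)] = 9.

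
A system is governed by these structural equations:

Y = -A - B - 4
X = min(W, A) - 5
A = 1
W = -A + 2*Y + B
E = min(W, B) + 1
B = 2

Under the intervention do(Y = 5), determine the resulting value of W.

11

The intervention breaks the incoming arrows to Y: Y = -A - B - 4 no longer applies, and Y = 5.
W = -A + 2*Y + B  [with A=1, Y=5, B=2]  = 11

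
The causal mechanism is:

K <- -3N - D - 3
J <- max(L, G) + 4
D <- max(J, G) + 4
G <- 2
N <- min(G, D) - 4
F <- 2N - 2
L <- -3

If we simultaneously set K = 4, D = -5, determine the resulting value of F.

Under do(K = 4, D = -5), each intervened variable's structural equation is replaced by its fixed value.
N = min(G, D) - 4  [with G=2, D=-5]  = -9
F = 2N - 2  [with N=-9]  = -20

-20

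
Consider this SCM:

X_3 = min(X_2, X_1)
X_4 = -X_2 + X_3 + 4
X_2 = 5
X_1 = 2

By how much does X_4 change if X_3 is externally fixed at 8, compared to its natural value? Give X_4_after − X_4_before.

The intervention breaks the incoming arrows to X_3: X_3 = min(X_2, X_1) no longer applies, and X_3 = 8.
X_4 = -X_2 + X_3 + 4  [with X_2=5, X_3=8]  = 7
Without intervention: X_3 = min(X_2, X_1)  [with X_2=5, X_1=2]  = 2; X_4 = -X_2 + X_3 + 4  [with X_2=5, X_3=2]  = 1.
Change = 7 − 1 = 6.

6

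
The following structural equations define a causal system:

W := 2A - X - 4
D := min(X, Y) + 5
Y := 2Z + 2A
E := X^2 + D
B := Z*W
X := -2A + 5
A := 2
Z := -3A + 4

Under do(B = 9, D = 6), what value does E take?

7

Under do(B = 9, D = 6), each intervened variable's structural equation is replaced by its fixed value.
X = -2A + 5  [with A=2]  = 1
E = X^2 + D  [with X=1, D=6]  = 7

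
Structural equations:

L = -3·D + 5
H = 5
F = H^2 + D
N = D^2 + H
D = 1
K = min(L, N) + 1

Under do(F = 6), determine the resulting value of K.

The intervention breaks the incoming arrows to F: F = H^2 + D no longer applies, and F = 6.
No directed path runs from F to K, so K keeps its natural value.
L = -3·D + 5  [with D=1]  = 2
N = D^2 + H  [with D=1, H=5]  = 6
K = min(L, N) + 1  [with L=2, N=6]  = 3

3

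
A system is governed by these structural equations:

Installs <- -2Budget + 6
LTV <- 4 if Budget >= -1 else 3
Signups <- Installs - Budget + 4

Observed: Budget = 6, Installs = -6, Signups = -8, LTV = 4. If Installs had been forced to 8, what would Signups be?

The intervention breaks the incoming arrows to Installs: Installs <- -2Budget + 6 no longer applies, and Installs = 8.
Signups = Installs - Budget + 4  [with Installs=8, Budget=6]  = 6

6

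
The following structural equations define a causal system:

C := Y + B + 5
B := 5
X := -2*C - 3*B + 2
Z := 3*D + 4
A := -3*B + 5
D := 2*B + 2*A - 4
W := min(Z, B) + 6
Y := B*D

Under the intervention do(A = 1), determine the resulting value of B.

Under do(A=1), the mechanism A := -3*B + 5 is discarded; A is fixed at 1.
B is not downstream of the intervention, so its value is determined by the original equations.

5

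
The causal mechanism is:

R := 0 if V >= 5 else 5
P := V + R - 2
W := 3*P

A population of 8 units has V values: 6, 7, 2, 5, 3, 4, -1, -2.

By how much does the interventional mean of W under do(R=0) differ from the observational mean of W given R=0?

-9

Under do(R=0), R's equation is replaced by R=0 for every unit. Per-unit W: 12, 15, 0, 9, 3, 6, -9, -12. Mean = 3.
Conditioning on R=0 selects the 3 unit(s) with V ∈ {6, 7, 5}. Their W values: 12, 15, 9. Mean = 12.
Difference = 3 − 12 = -9.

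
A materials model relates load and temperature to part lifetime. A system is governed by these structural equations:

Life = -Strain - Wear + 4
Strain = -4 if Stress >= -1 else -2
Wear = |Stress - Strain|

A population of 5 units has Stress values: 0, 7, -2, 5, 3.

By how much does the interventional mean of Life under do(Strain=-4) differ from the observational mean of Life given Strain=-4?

1.15

The intervention sets Strain=-4 in all 5 units regardless of Stress. Recomputing Life per unit gives 4, -3, 6, -1, 1; average 1.4.
E[Life|Strain=-4] averages over only the 4 units with Strain=-4 (Stress = 0, 7, 5, 3): Life = 4, -3, -1, 1, mean 0.25.
Difference = 1.4 − 0.25 = 1.15.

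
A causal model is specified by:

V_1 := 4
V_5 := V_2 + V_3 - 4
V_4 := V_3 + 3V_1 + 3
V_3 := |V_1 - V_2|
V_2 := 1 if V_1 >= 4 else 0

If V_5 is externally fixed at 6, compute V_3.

3

do(V_5=6) replaces the equation V_5 := V_2 + V_3 - 4 with the constant V_5 = 6.
V_3 is not downstream of the intervention, so its value is determined by the original equations.
V_2 = 1 if V_1 >= 4 else 0  [with V_1=4]  = 1
V_3 = |V_1 - V_2|  [with V_1=4, V_2=1]  = 3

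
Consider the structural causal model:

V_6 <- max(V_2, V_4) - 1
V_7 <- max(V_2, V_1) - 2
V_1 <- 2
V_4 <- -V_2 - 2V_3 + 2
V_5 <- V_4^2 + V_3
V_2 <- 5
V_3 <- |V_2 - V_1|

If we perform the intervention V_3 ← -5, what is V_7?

The intervention breaks the incoming arrows to V_3: V_3 <- |V_2 - V_1| no longer applies, and V_3 = -5.
V_7 is not downstream of the intervention, so its value is determined by the original equations.
V_7 = max(V_2, V_1) - 2  [with V_2=5, V_1=2]  = 3

3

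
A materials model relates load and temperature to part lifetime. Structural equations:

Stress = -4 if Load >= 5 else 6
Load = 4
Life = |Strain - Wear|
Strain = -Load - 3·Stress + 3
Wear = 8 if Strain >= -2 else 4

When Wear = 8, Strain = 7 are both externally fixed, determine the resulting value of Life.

The joint intervention fixes Wear = 8, Strain = 7, removing each variable's own equation.
Life = |Strain - Wear|  [with Strain=7, Wear=8]  = 1

1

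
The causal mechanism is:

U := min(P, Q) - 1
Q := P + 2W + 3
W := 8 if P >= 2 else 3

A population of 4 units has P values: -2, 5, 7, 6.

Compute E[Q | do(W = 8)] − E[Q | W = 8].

Every unit gets W=8 under the intervention. Q values become 17, 24, 26, 25; E[Q|do(W=8)] = 23.
Observing W=8 restricts to units where W's equation naturally yields 8: P ∈ {5, 7, 6}. In that subpopulation Q = 24, 26, 25, mean 25.
Difference = 23 − 25 = -2.

-2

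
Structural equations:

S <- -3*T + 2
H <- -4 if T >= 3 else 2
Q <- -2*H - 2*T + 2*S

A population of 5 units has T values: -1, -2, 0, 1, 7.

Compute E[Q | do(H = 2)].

The intervention sets H=2 in all 5 units regardless of T. Recomputing Q per unit gives 8, 16, 0, -8, -56; average -8.

-8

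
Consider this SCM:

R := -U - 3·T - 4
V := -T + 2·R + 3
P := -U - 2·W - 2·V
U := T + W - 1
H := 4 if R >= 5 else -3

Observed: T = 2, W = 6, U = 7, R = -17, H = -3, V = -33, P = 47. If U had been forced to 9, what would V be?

-37

The intervention breaks the incoming arrows to U: U := T + W - 1 no longer applies, and U = 9.
R = -U - 3·T - 4  [with U=9, T=2]  = -19
V = -T + 2·R + 3  [with T=2, R=-19]  = -37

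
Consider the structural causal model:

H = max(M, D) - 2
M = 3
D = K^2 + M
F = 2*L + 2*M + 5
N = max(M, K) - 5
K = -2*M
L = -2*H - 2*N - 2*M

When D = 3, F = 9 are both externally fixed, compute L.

-4

The joint intervention fixes D = 3, F = 9, removing each variable's own equation.
K = -2*M  [with M=3]  = -6
N = max(M, K) - 5  [with M=3, K=-6]  = -2
H = max(M, D) - 2  [with M=3, D=3]  = 1
L = -2*H - 2*N - 2*M  [with H=1, N=-2, M=3]  = -4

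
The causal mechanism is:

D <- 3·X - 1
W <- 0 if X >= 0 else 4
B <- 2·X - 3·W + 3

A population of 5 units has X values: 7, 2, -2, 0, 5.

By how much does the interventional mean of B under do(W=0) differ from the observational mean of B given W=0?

do(W=0) breaks W's dependence on X. With W=0 fixed, B across the units is 17, 7, -1, 3, 13, mean 7.8.
E[B|W=0] averages over only the 4 units with W=0 (X = 7, 2, 0, 5): B = 17, 7, 3, 13, mean 10.
Difference = 7.8 − 10 = -2.2.

-2.2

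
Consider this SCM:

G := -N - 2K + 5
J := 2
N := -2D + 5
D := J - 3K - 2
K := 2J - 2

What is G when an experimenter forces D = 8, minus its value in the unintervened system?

28

do(D=8) replaces the equation D := J - 3K - 2 with the constant D = 8.
K = 2J - 2  [with J=2]  = 2
N = -2D + 5  [with D=8]  = -11
G = -N - 2K + 5  [with N=-11, K=2]  = 12
Without intervention: K = 2J - 2  [with J=2]  = 2; D = J - 3K - 2  [with J=2, K=2]  = -6; N = -2D + 5  [with D=-6]  = 17; G = -N - 2K + 5  [with N=17, K=2]  = -16.
Change = 12 − (-16) = 28.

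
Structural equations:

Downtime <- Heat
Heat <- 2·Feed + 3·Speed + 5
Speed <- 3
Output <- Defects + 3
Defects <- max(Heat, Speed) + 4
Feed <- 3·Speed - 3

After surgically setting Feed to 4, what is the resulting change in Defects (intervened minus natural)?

Under do(Feed=4), the mechanism Feed <- 3·Speed - 3 is discarded; Feed is fixed at 4.
Heat = 2·Feed + 3·Speed + 5  [with Feed=4, Speed=3]  = 22
Defects = max(Heat, Speed) + 4  [with Heat=22, Speed=3]  = 26
Without intervention: Feed = 3·Speed - 3  [with Speed=3]  = 6; Heat = 2·Feed + 3·Speed + 5  [with Feed=6, Speed=3]  = 26; Defects = max(Heat, Speed) + 4  [with Heat=26, Speed=3]  = 30.
Change = 26 − 30 = -4.

-4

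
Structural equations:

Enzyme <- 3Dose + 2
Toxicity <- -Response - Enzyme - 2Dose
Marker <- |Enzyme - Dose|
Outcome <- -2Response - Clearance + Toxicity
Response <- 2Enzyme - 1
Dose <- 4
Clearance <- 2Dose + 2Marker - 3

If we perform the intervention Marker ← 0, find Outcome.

The intervention breaks the incoming arrows to Marker: Marker <- |Enzyme - Dose| no longer applies, and Marker = 0.
Enzyme = 3Dose + 2  [with Dose=4]  = 14
Response = 2Enzyme - 1  [with Enzyme=14]  = 27
Toxicity = -Response - Enzyme - 2Dose  [with Response=27, Enzyme=14, Dose=4]  = -49
Clearance = 2Dose + 2Marker - 3  [with Dose=4, Marker=0]  = 5
Outcome = -2Response - Clearance + Toxicity  [with Response=27, Clearance=5, Toxicity=-49]  = -108

-108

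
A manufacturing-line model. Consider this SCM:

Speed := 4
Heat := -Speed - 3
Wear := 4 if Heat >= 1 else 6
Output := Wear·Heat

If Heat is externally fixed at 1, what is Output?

4

Under do(Heat=1), the mechanism Heat := -Speed - 3 is discarded; Heat is fixed at 1.
Wear = 4 if Heat >= 1 else 6  [with Heat=1]  = 4
Output = Wear·Heat  [with Wear=4, Heat=1]  = 4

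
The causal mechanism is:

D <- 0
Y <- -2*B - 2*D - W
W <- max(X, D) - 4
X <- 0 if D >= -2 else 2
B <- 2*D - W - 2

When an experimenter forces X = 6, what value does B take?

Under do(X=6), the mechanism X <- 0 if D >= -2 else 2 is discarded; X is fixed at 6.
W = max(X, D) - 4  [with X=6, D=0]  = 2
B = 2*D - W - 2  [with D=0, W=2]  = -4

-4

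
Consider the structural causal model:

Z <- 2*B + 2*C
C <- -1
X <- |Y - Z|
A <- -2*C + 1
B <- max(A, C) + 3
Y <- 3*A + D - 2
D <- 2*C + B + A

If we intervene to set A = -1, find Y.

-6

Under do(A=-1), the mechanism A <- -2*C + 1 is discarded; A is fixed at -1.
B = max(A, C) + 3  [with A=-1, C=-1]  = 2
D = 2*C + B + A  [with C=-1, B=2, A=-1]  = -1
Y = 3*A + D - 2  [with A=-1, D=-1]  = -6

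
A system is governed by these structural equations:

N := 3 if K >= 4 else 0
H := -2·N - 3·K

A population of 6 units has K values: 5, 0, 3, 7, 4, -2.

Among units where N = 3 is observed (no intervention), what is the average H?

-22

Conditioning on N=3 selects the 3 unit(s) with K ∈ {5, 7, 4}. Their H values: -21, -27, -18. Mean = -22.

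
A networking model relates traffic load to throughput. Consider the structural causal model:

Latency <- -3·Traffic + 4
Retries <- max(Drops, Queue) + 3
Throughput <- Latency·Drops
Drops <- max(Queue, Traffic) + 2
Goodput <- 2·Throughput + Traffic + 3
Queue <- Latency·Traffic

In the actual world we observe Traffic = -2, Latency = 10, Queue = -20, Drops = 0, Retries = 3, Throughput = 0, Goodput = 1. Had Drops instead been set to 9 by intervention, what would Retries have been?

12

Intervening sets Drops = 9 and removes its equation (Drops <- max(Queue, Traffic) + 2).
Latency = -3·Traffic + 4  [with Traffic=-2]  = 10
Queue = Latency·Traffic  [with Latency=10, Traffic=-2]  = -20
Retries = max(Drops, Queue) + 3  [with Drops=9, Queue=-20]  = 12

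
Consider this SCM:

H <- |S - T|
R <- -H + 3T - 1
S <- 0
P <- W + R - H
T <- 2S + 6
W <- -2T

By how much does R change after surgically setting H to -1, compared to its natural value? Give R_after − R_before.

7

The intervention breaks the incoming arrows to H: H <- |S - T| no longer applies, and H = -1.
T = 2S + 6  [with S=0]  = 6
R = -H + 3T - 1  [with H=-1, T=6]  = 18
Without intervention: T = 2S + 6  [with S=0]  = 6; H = |S - T|  [with S=0, T=6]  = 6; R = -H + 3T - 1  [with H=6, T=6]  = 11.
Change = 18 − 11 = 7.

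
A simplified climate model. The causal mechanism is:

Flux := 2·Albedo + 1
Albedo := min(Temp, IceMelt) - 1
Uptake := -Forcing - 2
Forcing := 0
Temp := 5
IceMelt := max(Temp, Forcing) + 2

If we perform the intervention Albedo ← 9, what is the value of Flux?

19

Intervening sets Albedo = 9 and removes its equation (Albedo := min(Temp, IceMelt) - 1).
Flux = 2·Albedo + 1  [with Albedo=9]  = 19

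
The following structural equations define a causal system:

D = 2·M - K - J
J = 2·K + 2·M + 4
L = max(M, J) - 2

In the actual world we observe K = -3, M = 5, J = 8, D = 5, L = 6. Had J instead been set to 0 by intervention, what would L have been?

3

do(J=0) replaces the equation J = 2·K + 2·M + 4 with the constant J = 0.
L = max(M, J) - 2  [with M=5, J=0]  = 3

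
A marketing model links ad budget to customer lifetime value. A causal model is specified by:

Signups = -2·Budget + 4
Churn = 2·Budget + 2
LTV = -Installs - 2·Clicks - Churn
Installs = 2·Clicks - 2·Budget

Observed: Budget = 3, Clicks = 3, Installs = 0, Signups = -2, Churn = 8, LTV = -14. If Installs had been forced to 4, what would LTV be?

The intervention breaks the incoming arrows to Installs: Installs = 2·Clicks - 2·Budget no longer applies, and Installs = 4.
Churn = 2·Budget + 2  [with Budget=3]  = 8
LTV = -Installs - 2·Clicks - Churn  [with Installs=4, Clicks=3, Churn=8]  = -18

-18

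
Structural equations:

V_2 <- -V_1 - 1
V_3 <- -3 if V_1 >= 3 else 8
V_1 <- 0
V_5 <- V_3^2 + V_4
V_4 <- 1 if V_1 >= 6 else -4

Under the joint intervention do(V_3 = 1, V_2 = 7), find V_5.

-3

Setting V_3 = 1, V_2 = 7 by intervention discards those variables' equations.
V_4 = 1 if V_1 >= 6 else -4  [with V_1=0]  = -4
V_5 = V_3^2 + V_4  [with V_3=1, V_4=-4]  = -3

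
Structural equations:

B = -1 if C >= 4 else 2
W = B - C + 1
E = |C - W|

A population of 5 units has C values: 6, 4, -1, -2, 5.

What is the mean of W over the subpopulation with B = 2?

4.5

Conditioning on B=2 selects the 2 unit(s) with C ∈ {-1, -2}. Their W values: 4, 5. Mean = 4.5.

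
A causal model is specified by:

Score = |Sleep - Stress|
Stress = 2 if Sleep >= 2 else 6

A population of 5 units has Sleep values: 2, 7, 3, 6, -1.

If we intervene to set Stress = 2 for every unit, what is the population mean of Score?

Every unit gets Stress=2 under the intervention. Score values become 0, 5, 1, 4, 3; E[Score|do(Stress=2)] = 2.6.

2.6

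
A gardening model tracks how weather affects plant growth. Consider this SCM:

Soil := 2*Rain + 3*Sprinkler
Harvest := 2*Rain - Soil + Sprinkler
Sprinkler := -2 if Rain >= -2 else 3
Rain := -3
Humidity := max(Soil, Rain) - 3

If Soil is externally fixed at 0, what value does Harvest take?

do(Soil=0) replaces the equation Soil := 2*Rain + 3*Sprinkler with the constant Soil = 0.
Sprinkler = -2 if Rain >= -2 else 3  [with Rain=-3]  = 3
Harvest = 2*Rain - Soil + Sprinkler  [with Rain=-3, Soil=0, Sprinkler=3]  = -3

-3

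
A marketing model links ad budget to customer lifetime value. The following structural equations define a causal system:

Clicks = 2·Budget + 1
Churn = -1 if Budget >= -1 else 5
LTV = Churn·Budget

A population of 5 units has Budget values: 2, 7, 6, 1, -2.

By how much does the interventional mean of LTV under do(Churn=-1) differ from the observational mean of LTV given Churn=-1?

1.2

Under do(Churn=-1), Churn's equation is replaced by Churn=-1 for every unit. Per-unit LTV: -2, -7, -6, -1, 2. Mean = -2.8.
Observing Churn=-1 restricts to units where Churn's equation naturally yields -1: Budget ∈ {2, 7, 6, 1}. In that subpopulation LTV = -2, -7, -6, -1, mean -4.
Difference = -2.8 − (-4) = 1.2.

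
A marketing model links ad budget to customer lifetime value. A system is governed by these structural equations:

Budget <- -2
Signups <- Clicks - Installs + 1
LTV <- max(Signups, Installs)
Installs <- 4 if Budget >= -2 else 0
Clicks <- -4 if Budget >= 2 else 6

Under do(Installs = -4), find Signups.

11

The intervention breaks the incoming arrows to Installs: Installs <- 4 if Budget >= -2 else 0 no longer applies, and Installs = -4.
Clicks = -4 if Budget >= 2 else 6  [with Budget=-2]  = 6
Signups = Clicks - Installs + 1  [with Clicks=6, Installs=-4]  = 11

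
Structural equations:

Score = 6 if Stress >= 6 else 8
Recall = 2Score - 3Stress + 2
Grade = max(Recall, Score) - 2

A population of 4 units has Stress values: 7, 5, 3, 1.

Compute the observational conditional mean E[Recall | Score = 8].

9

Conditioning on Score=8 selects the 3 unit(s) with Stress ∈ {5, 3, 1}. Their Recall values: 3, 9, 15. Mean = 9.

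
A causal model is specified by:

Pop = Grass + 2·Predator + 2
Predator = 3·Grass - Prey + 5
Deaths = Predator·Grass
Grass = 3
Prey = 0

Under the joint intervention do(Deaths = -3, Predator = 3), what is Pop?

11

The joint intervention fixes Deaths = -3, Predator = 3, removing each variable's own equation.
Pop = Grass + 2·Predator + 2  [with Grass=3, Predator=3]  = 11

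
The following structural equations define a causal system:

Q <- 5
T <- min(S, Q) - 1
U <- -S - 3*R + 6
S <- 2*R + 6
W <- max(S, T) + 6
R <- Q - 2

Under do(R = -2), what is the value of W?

do(R=-2) replaces the equation R <- Q - 2 with the constant R = -2.
S = 2*R + 6  [with R=-2]  = 2
T = min(S, Q) - 1  [with S=2, Q=5]  = 1
W = max(S, T) + 6  [with S=2, T=1]  = 8

8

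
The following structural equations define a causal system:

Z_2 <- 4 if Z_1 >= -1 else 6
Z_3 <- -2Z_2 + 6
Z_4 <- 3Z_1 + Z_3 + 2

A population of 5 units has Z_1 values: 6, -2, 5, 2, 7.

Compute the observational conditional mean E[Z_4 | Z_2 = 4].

15

E[Z_4|Z_2=4] averages over only the 4 units with Z_2=4 (Z_1 = 6, 5, 2, 7): Z_4 = 18, 15, 6, 21, mean 15.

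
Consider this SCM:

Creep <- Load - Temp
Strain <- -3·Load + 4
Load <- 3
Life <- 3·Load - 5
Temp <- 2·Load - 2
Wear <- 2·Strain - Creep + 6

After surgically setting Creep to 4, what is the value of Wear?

-8

Intervening sets Creep = 4 and removes its equation (Creep <- Load - Temp).
Strain = -3·Load + 4  [with Load=3]  = -5
Wear = 2·Strain - Creep + 6  [with Strain=-5, Creep=4]  = -8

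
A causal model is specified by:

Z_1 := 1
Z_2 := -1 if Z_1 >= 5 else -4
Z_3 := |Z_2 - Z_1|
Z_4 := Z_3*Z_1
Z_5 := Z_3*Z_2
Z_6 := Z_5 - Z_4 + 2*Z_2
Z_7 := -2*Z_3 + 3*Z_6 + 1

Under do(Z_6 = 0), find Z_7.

-9

Intervening sets Z_6 = 0 and removes its equation (Z_6 := Z_5 - Z_4 + 2*Z_2).
Z_2 = -1 if Z_1 >= 5 else -4  [with Z_1=1]  = -4
Z_3 = |Z_2 - Z_1|  [with Z_2=-4, Z_1=1]  = 5
Z_7 = -2*Z_3 + 3*Z_6 + 1  [with Z_3=5, Z_6=0]  = -9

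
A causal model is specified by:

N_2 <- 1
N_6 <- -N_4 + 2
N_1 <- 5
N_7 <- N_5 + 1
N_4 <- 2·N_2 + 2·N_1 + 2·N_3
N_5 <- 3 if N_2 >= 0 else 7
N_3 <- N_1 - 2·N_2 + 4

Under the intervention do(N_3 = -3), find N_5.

3

do(N_3=-3) replaces the equation N_3 <- N_1 - 2·N_2 + 4 with the constant N_3 = -3.
N_5 is not downstream of the intervention, so its value is determined by the original equations.
N_5 = 3 if N_2 >= 0 else 7  [with N_2=1]  = 3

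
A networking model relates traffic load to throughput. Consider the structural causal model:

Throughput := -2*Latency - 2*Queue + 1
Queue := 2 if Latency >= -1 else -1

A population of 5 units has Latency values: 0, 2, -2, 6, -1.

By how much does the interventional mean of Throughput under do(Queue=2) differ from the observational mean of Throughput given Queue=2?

1.5

do(Queue=2) breaks Queue's dependence on Latency. With Queue=2 fixed, Throughput across the units is -3, -7, 1, -15, -1, mean -5.
Observing Queue=2 restricts to units where Queue's equation naturally yields 2: Latency ∈ {0, 2, 6, -1}. In that subpopulation Throughput = -3, -7, -15, -1, mean -6.5.
Difference = -5 − (-6.5) = 1.5.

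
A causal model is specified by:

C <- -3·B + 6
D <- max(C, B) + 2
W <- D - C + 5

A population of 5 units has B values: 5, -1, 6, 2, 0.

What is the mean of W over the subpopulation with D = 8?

16

Observing D=8 restricts to units where D's equation naturally yields 8: B ∈ {6, 0}. In that subpopulation W = 25, 7, mean 16.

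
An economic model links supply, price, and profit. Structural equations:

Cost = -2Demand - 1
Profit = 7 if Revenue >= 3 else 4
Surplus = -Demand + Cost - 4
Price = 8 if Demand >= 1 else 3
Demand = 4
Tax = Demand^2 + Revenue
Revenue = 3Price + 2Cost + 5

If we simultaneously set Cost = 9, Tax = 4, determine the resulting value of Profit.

7

Setting Cost = 9, Tax = 4 by intervention discards those variables' equations.
Price = 8 if Demand >= 1 else 3  [with Demand=4]  = 8
Revenue = 3Price + 2Cost + 5  [with Price=8, Cost=9]  = 47
Profit = 7 if Revenue >= 3 else 4  [with Revenue=47]  = 7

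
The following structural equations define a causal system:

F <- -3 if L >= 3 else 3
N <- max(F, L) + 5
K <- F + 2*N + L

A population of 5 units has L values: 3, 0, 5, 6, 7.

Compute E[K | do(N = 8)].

18.4

do(N=8) breaks N's dependence on L. With N=8 fixed, K across the units is 16, 19, 18, 19, 20, mean 18.4.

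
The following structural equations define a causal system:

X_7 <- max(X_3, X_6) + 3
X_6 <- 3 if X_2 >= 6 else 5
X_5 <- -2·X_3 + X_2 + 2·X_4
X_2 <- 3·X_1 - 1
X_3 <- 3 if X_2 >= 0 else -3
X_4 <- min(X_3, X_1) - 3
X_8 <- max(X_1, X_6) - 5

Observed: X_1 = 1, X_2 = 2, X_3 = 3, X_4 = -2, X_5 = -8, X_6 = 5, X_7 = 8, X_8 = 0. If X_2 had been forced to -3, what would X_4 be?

Under do(X_2=-3), the mechanism X_2 <- 3·X_1 - 1 is discarded; X_2 is fixed at -3.
X_3 = 3 if X_2 >= 0 else -3  [with X_2=-3]  = -3
X_4 = min(X_3, X_1) - 3  [with X_3=-3, X_1=1]  = -6

-6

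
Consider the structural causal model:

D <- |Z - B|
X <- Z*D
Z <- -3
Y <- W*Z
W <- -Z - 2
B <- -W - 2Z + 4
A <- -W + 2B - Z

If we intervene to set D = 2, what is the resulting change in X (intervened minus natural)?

Under do(D=2), the mechanism D <- |Z - B| is discarded; D is fixed at 2.
X = Z*D  [with Z=-3, D=2]  = -6
Without intervention: W = -Z - 2  [with Z=-3]  = 1; B = -W - 2Z + 4  [with W=1, Z=-3]  = 9; D = |Z - B|  [with Z=-3, B=9]  = 12; X = Z*D  [with Z=-3, D=12]  = -36.
Change = -6 − (-36) = 30.

30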